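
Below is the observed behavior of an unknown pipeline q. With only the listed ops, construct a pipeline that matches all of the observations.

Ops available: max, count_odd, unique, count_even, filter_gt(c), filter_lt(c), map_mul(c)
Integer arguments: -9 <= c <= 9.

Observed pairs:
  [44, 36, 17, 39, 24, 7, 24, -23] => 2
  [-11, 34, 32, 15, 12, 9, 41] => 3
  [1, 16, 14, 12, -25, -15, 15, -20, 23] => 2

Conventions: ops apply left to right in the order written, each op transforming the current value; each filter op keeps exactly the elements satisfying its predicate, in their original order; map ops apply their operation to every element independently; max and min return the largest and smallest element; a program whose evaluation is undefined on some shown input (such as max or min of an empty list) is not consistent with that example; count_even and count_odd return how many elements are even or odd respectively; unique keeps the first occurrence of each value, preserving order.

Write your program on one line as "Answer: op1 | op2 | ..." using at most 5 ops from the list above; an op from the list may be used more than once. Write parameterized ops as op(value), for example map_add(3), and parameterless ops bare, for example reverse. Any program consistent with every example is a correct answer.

filter_gt(-4) | filter_gt(7) | unique | count_odd

Check, running the answer program on each example:
  [44, 36, 17, 39, 24, 7, 24, -23] -> [44, 36, 17, 39, 24, 7, 24] -> [44, 36, 17, 39, 24, 24] -> [44, 36, 17, 39, 24] -> 2
  [-11, 34, 32, 15, 12, 9, 41] -> [34, 32, 15, 12, 9, 41] -> [34, 32, 15, 12, 9, 41] -> [34, 32, 15, 12, 9, 41] -> 3
  [1, 16, 14, 12, -25, -15, 15, -20, 23] -> [1, 16, 14, 12, 15, 23] -> [16, 14, 12, 15, 23] -> [16, 14, 12, 15, 23] -> 2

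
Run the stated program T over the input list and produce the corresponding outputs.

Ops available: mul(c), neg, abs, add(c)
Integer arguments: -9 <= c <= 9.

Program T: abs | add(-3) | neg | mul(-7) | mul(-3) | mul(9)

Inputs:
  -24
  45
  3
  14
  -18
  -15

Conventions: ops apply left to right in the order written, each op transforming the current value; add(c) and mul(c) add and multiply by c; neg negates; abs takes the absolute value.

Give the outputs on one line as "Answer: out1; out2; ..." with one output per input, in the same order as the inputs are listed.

Execution, op by op:
  -24 -> 24 -> 21 -> -21 -> 147 -> -441 -> -3969
  45 -> 45 -> 42 -> -42 -> 294 -> -882 -> -7938
  3 -> 3 -> 0 -> 0 -> 0 -> 0 -> 0
  14 -> 14 -> 11 -> -11 -> 77 -> -231 -> -2079
  -18 -> 18 -> 15 -> -15 -> 105 -> -315 -> -2835
  -15 -> 15 -> 12 -> -12 -> 84 -> -252 -> -2268

-3969; -7938; 0; -2079; -2835; -2268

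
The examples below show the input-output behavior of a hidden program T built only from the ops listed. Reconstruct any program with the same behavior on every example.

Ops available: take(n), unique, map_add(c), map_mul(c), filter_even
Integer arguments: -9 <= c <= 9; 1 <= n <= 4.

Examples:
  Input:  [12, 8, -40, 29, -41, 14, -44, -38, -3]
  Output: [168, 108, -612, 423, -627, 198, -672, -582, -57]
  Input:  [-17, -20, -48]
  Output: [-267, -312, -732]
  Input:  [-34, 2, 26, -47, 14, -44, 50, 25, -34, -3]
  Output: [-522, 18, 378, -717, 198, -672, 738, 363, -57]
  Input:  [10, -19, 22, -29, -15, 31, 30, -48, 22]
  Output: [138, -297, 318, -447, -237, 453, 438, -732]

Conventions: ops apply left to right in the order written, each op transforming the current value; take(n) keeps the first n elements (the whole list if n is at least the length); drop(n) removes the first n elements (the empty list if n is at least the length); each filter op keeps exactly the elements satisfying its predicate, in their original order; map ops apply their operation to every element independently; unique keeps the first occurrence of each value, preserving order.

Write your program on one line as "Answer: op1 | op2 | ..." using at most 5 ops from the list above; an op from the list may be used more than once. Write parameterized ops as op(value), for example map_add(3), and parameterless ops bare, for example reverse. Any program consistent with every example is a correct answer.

map_mul(5) | unique | map_add(-4) | map_mul(3)

Check, running the answer program on each example:
  [12, 8, -40, 29, -41, 14, -44, -38, -3] -> [60, 40, -200, 145, -205, 70, -220, -190, -15] -> [60, 40, -200, 145, -205, 70, -220, -190, -15] -> [56, 36, -204, 141, -209, 66, -224, -194, -19] -> [168, 108, -612, 423, -627, 198, -672, -582, -57]
  [-17, -20, -48] -> [-85, -100, -240] -> [-85, -100, -240] -> [-89, -104, -244] -> [-267, -312, -732]
  [-34, 2, 26, -47, 14, -44, 50, 25, -34, -3] -> [-170, 10, 130, -235, 70, -220, 250, 125, -170, -15] -> [-170, 10, 130, -235, 70, -220, 250, 125, -15] -> [-174, 6, 126, -239, 66, -224, 246, 121, -19] -> [-522, 18, 378, -717, 198, -672, 738, 363, -57]
  [10, -19, 22, -29, -15, 31, 30, -48, 22] -> [50, -95, 110, -145, -75, 155, 150, -240, 110] -> [50, -95, 110, -145, -75, 155, 150, -240] -> [46, -99, 106, -149, -79, 151, 146, -244] -> [138, -297, 318, -447, -237, 453, 438, -732]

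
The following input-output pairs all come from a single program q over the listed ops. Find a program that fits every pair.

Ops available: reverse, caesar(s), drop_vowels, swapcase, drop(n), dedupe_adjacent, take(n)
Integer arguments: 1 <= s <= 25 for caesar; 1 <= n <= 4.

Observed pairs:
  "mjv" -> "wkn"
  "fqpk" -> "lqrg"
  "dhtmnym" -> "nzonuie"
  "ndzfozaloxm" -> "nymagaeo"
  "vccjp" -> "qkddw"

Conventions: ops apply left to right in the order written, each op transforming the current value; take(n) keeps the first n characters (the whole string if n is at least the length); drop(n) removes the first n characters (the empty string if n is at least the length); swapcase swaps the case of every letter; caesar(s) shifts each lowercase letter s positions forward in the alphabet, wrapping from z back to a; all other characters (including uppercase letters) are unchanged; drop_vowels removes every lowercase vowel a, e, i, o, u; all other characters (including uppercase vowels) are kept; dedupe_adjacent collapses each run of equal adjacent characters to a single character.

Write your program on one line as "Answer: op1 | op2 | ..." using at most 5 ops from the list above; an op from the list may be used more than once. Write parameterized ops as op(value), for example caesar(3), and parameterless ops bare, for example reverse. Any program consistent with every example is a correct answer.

drop_vowels | caesar(19) | caesar(6) | caesar(2) | reverse

Check, running the answer program on each example:
  "mjv" -> "mjv" -> "fco" -> "liu" -> "nkw" -> "wkn"
  "fqpk" -> "fqpk" -> "yjid" -> "epoj" -> "grql" -> "lqrg"
  "dhtmnym" -> "dhtmnym" -> "wamfgrf" -> "cgslmxl" -> "eiunozn" -> "nzonuie"
  "ndzfozaloxm" -> "ndzfzlxm" -> "gwsyseqf" -> "mcyeykwl" -> "oeagamyn" -> "nymagaeo"
  "vccjp" -> "vccjp" -> "ovvci" -> "ubbio" -> "wddkq" -> "qkddw"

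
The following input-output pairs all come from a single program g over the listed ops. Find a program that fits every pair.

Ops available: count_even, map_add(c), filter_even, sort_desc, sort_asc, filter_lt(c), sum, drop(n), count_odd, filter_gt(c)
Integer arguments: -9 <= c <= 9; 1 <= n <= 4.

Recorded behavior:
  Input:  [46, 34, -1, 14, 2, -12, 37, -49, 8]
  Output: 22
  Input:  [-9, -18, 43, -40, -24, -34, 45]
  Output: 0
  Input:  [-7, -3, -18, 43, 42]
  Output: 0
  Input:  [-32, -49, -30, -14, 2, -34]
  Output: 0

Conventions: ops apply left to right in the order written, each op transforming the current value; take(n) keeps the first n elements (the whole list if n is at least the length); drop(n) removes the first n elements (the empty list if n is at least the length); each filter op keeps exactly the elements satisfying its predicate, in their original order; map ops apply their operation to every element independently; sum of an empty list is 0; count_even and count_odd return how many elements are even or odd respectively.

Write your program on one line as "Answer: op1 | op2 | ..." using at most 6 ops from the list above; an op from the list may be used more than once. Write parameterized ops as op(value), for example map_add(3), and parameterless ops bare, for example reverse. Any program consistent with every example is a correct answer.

filter_gt(-3) | filter_gt(7) | drop(2) | filter_even | sum

Check, running the answer program on each example:
  [46, 34, -1, 14, 2, -12, 37, -49, 8] -> [46, 34, -1, 14, 2, 37, 8] -> [46, 34, 14, 37, 8] -> [14, 37, 8] -> [14, 8] -> 22
  [-9, -18, 43, -40, -24, -34, 45] -> [43, 45] -> [43, 45] -> [] -> [] -> 0
  [-7, -3, -18, 43, 42] -> [43, 42] -> [43, 42] -> [] -> [] -> 0
  [-32, -49, -30, -14, 2, -34] -> [2] -> [] -> [] -> [] -> 0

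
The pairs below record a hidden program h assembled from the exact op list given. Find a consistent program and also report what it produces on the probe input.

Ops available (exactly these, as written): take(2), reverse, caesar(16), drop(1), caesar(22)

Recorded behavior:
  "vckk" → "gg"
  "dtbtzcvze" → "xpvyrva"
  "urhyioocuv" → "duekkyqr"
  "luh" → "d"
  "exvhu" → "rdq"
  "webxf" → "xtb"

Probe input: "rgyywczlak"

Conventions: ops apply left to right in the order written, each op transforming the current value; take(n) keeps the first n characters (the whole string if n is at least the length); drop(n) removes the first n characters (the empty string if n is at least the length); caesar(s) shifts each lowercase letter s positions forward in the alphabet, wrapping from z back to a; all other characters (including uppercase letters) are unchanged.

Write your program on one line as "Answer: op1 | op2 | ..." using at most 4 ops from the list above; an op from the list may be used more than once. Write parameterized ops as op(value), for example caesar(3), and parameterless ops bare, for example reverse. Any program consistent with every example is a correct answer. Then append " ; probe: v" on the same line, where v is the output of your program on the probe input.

drop(1) | caesar(22) | drop(1) ; probe: "uusyvhwg"

Check, running the answer program on each example:
  "vckk" -> "ckk" -> "ygg" -> "gg"
  "dtbtzcvze" -> "tbtzcvze" -> "pxpvyrva" -> "xpvyrva"
  "urhyioocuv" -> "rhyioocuv" -> "nduekkyqr" -> "duekkyqr"
  "luh" -> "uh" -> "qd" -> "d"
  "exvhu" -> "xvhu" -> "trdq" -> "rdq"
  "webxf" -> "ebxf" -> "axtb" -> "xtb"
  probe: "rgyywczlak" -> "gyywczlak" -> "cuusyvhwg" -> "uusyvhwg"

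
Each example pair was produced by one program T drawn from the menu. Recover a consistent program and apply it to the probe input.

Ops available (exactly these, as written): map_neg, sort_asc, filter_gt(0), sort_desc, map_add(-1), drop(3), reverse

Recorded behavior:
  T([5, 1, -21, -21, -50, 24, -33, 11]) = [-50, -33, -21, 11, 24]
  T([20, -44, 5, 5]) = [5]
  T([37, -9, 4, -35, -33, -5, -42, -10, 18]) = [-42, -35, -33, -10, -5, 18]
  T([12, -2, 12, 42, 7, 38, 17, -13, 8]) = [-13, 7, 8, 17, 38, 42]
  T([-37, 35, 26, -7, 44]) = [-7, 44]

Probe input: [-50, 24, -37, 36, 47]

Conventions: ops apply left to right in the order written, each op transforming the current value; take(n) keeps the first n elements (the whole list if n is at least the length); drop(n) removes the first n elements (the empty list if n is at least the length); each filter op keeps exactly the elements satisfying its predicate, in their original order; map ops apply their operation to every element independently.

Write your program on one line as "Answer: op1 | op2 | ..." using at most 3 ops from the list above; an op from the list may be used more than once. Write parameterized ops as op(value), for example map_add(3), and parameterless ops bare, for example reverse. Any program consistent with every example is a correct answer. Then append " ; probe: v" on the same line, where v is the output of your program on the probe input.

drop(3) | sort_desc | reverse ; probe: [36, 47]

Check, running the answer program on each example:
  [5, 1, -21, -21, -50, 24, -33, 11] -> [-21, -50, 24, -33, 11] -> [24, 11, -21, -33, -50] -> [-50, -33, -21, 11, 24]
  [20, -44, 5, 5] -> [5] -> [5] -> [5]
  [37, -9, 4, -35, -33, -5, -42, -10, 18] -> [-35, -33, -5, -42, -10, 18] -> [18, -5, -10, -33, -35, -42] -> [-42, -35, -33, -10, -5, 18]
  [12, -2, 12, 42, 7, 38, 17, -13, 8] -> [42, 7, 38, 17, -13, 8] -> [42, 38, 17, 8, 7, -13] -> [-13, 7, 8, 17, 38, 42]
  [-37, 35, 26, -7, 44] -> [-7, 44] -> [44, -7] -> [-7, 44]
  probe: [-50, 24, -37, 36, 47] -> [36, 47] -> [47, 36] -> [36, 47]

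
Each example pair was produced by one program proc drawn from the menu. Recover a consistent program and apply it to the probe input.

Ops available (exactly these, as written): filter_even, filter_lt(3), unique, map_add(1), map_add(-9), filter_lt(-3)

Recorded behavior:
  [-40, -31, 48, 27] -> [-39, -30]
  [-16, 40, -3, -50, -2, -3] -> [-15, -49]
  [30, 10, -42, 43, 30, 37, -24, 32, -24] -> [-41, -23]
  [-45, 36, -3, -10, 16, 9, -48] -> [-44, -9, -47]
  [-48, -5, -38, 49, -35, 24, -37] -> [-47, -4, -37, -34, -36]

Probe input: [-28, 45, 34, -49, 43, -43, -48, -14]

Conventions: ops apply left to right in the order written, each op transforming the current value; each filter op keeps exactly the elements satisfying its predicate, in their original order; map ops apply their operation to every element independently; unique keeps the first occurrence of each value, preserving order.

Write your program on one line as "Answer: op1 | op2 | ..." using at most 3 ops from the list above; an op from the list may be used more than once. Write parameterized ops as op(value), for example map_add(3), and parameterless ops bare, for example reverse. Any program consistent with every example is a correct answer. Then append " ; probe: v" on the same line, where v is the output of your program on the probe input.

map_add(1) | unique | filter_lt(-3) ; probe: [-27, -48, -42, -47, -13]

Check, running the answer program on each example:
  [-40, -31, 48, 27] -> [-39, -30, 49, 28] -> [-39, -30, 49, 28] -> [-39, -30]
  [-16, 40, -3, -50, -2, -3] -> [-15, 41, -2, -49, -1, -2] -> [-15, 41, -2, -49, -1] -> [-15, -49]
  [30, 10, -42, 43, 30, 37, -24, 32, -24] -> [31, 11, -41, 44, 31, 38, -23, 33, -23] -> [31, 11, -41, 44, 38, -23, 33] -> [-41, -23]
  [-45, 36, -3, -10, 16, 9, -48] -> [-44, 37, -2, -9, 17, 10, -47] -> [-44, 37, -2, -9, 17, 10, -47] -> [-44, -9, -47]
  [-48, -5, -38, 49, -35, 24, -37] -> [-47, -4, -37, 50, -34, 25, -36] -> [-47, -4, -37, 50, -34, 25, -36] -> [-47, -4, -37, -34, -36]
  probe: [-28, 45, 34, -49, 43, -43, -48, -14] -> [-27, 46, 35, -48, 44, -42, -47, -13] -> [-27, 46, 35, -48, 44, -42, -47, -13] -> [-27, -48, -42, -47, -13]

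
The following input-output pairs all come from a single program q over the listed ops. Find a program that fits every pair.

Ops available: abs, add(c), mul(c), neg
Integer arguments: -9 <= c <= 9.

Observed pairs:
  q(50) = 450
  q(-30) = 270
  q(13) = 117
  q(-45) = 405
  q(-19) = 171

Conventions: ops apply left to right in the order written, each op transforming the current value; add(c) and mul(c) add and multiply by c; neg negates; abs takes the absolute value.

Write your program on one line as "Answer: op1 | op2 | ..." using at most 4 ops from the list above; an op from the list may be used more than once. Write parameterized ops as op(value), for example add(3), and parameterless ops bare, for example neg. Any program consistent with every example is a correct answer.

neg | mul(-9) | abs

Check, running the answer program on each example:
  50 -> -50 -> 450 -> 450
  -30 -> 30 -> -270 -> 270
  13 -> -13 -> 117 -> 117
  -45 -> 45 -> -405 -> 405
  -19 -> 19 -> -171 -> 171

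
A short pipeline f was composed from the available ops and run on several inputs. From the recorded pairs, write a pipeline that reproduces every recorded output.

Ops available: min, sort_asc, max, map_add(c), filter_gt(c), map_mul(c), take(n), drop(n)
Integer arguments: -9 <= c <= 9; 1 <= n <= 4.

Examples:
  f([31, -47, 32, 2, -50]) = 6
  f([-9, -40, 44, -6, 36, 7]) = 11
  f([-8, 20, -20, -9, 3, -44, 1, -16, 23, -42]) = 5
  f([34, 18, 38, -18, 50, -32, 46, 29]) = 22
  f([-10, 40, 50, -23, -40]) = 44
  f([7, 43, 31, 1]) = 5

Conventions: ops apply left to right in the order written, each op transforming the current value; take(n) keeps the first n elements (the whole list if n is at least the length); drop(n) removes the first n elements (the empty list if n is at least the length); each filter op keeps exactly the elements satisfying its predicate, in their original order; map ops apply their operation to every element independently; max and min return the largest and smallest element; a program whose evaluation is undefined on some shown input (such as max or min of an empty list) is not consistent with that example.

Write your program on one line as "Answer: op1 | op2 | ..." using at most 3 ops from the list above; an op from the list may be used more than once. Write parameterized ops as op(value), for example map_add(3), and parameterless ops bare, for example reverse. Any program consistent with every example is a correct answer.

map_add(4) | filter_gt(-1) | min

Check, running the answer program on each example:
  [31, -47, 32, 2, -50] -> [35, -43, 36, 6, -46] -> [35, 36, 6] -> 6
  [-9, -40, 44, -6, 36, 7] -> [-5, -36, 48, -2, 40, 11] -> [48, 40, 11] -> 11
  [-8, 20, -20, -9, 3, -44, 1, -16, 23, -42] -> [-4, 24, -16, -5, 7, -40, 5, -12, 27, -38] -> [24, 7, 5, 27] -> 5
  [34, 18, 38, -18, 50, -32, 46, 29] -> [38, 22, 42, -14, 54, -28, 50, 33] -> [38, 22, 42, 54, 50, 33] -> 22
  [-10, 40, 50, -23, -40] -> [-6, 44, 54, -19, -36] -> [44, 54] -> 44
  [7, 43, 31, 1] -> [11, 47, 35, 5] -> [11, 47, 35, 5] -> 5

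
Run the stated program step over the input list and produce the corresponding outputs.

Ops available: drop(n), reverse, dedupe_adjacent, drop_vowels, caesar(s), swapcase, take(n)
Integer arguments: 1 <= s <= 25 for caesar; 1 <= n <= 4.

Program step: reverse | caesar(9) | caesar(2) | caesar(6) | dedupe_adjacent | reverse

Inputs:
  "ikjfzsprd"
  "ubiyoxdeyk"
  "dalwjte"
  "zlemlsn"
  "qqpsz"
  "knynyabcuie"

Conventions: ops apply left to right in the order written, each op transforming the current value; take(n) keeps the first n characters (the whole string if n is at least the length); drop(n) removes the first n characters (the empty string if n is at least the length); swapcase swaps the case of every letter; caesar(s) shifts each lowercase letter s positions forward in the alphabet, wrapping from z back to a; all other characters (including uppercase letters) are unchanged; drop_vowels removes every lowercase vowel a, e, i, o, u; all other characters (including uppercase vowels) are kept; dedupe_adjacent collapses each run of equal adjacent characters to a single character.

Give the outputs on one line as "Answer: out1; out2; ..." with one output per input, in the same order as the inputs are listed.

Execution, op by op:
  "ikjfzsprd" -> "drpszfjki" -> "maybiostr" -> "ocadkquvt" -> "uigjqwabz" -> "uigjqwabz" -> "zbawqjgiu"
  "ubiyoxdeyk" -> "kyedxoyibu" -> "thnmgxhrkd" -> "vjpoizjtmf" -> "bpvuofpzsl" -> "bpvuofpzsl" -> "lszpfouvpb"
  "dalwjte" -> "etjwlad" -> "ncsfujm" -> "peuhwlo" -> "vkancru" -> "vkancru" -> "urcnakv"
  "zlemlsn" -> "nslmelz" -> "wbuvnui" -> "ydwxpwk" -> "ejcdvcq" -> "ejcdvcq" -> "qcvdcje"
  "qqpsz" -> "zspqq" -> "ibyzz" -> "kdabb" -> "qjghh" -> "qjgh" -> "hgjq"
  "knynyabcuie" -> "eiucbaynynk" -> "nrdlkjhwhwt" -> "ptfnmljyjyv" -> "vzltsrpepeb" -> "vzltsrpepeb" -> "bepeprstlzv"

"zbawqjgiu"; "lszpfouvpb"; "urcnakv"; "qcvdcje"; "hgjq"; "bepeprstlzv"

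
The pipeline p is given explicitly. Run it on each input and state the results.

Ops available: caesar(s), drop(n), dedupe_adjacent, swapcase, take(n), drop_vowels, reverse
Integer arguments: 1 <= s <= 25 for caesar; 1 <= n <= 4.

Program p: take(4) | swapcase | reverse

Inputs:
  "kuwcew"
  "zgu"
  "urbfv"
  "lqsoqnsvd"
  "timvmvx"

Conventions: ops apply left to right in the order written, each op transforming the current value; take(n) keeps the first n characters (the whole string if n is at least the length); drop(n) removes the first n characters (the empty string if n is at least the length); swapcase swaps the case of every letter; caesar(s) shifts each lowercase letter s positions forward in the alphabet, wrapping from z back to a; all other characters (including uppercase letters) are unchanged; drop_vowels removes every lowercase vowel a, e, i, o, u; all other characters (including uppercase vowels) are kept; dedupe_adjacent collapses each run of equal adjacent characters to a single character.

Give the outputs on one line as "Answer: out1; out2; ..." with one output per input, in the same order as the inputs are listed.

"CWUK"; "UGZ"; "FBRU"; "OSQL"; "VMIT"

Execution, op by op:
  "kuwcew" -> "kuwc" -> "KUWC" -> "CWUK"
  "zgu" -> "zgu" -> "ZGU" -> "UGZ"
  "urbfv" -> "urbf" -> "URBF" -> "FBRU"
  "lqsoqnsvd" -> "lqso" -> "LQSO" -> "OSQL"
  "timvmvx" -> "timv" -> "TIMV" -> "VMIT"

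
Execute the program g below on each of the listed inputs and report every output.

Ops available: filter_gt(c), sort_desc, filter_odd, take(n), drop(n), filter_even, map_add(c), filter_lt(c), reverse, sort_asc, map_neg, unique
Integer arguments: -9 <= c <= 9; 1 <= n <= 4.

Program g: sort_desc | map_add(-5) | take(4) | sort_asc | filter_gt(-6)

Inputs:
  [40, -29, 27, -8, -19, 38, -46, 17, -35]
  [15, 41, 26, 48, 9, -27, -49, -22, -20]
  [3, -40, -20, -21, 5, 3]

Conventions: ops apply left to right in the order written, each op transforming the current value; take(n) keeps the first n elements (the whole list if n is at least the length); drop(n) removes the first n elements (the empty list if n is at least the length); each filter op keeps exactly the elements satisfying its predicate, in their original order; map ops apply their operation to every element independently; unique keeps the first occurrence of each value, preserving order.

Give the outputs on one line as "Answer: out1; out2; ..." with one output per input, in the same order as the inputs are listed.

[12, 22, 33, 35]; [10, 21, 36, 43]; [-2, -2, 0]

Execution, op by op:
  [40, -29, 27, -8, -19, 38, -46, 17, -35] -> [40, 38, 27, 17, -8, -19, -29, -35, -46] -> [35, 33, 22, 12, -13, -24, -34, -40, -51] -> [35, 33, 22, 12] -> [12, 22, 33, 35] -> [12, 22, 33, 35]
  [15, 41, 26, 48, 9, -27, -49, -22, -20] -> [48, 41, 26, 15, 9, -20, -22, -27, -49] -> [43, 36, 21, 10, 4, -25, -27, -32, -54] -> [43, 36, 21, 10] -> [10, 21, 36, 43] -> [10, 21, 36, 43]
  [3, -40, -20, -21, 5, 3] -> [5, 3, 3, -20, -21, -40] -> [0, -2, -2, -25, -26, -45] -> [0, -2, -2, -25] -> [-25, -2, -2, 0] -> [-2, -2, 0]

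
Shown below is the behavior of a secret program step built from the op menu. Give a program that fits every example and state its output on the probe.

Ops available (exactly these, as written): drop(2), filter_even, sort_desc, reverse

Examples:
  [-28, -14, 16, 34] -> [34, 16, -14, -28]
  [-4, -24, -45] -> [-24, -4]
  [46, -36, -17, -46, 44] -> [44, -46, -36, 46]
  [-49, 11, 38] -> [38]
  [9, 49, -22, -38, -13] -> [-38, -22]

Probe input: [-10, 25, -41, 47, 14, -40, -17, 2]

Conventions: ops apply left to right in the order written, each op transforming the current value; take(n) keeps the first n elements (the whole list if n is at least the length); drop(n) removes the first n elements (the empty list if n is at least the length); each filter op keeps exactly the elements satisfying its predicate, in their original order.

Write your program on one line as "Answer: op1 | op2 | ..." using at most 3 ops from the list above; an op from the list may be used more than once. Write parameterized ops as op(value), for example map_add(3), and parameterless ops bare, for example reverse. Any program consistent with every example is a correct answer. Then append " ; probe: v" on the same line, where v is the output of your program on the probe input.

reverse | filter_even ; probe: [2, -40, 14, -10]

Check, running the answer program on each example:
  [-28, -14, 16, 34] -> [34, 16, -14, -28] -> [34, 16, -14, -28]
  [-4, -24, -45] -> [-45, -24, -4] -> [-24, -4]
  [46, -36, -17, -46, 44] -> [44, -46, -17, -36, 46] -> [44, -46, -36, 46]
  [-49, 11, 38] -> [38, 11, -49] -> [38]
  [9, 49, -22, -38, -13] -> [-13, -38, -22, 49, 9] -> [-38, -22]
  probe: [-10, 25, -41, 47, 14, -40, -17, 2] -> [2, -17, -40, 14, 47, -41, 25, -10] -> [2, -40, 14, -10]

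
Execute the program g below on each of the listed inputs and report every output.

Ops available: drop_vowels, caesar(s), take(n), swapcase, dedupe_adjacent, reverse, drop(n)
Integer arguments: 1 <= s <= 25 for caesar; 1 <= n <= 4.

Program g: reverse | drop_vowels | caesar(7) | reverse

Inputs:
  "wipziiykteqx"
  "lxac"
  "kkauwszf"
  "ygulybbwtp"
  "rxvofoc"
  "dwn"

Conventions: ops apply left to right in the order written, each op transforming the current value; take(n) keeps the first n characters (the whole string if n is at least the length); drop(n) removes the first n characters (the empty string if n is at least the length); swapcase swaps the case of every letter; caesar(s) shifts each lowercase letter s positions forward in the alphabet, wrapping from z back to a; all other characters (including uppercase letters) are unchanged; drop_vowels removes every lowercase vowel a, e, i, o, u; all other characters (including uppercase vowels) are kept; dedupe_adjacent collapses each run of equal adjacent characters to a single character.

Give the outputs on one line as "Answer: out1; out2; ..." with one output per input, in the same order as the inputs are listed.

Execution, op by op:
  "wipziiykteqx" -> "xqetkyiizpiw" -> "xqtkyzpw" -> "exarfgwd" -> "dwgfraxe"
  "lxac" -> "caxl" -> "cxl" -> "jes" -> "sej"
  "kkauwszf" -> "fzswuakk" -> "fzswkk" -> "mgzdrr" -> "rrdzgm"
  "ygulybbwtp" -> "ptwbbylugy" -> "ptwbbylgy" -> "wadiifsnf" -> "fnsfiidaw"
  "rxvofoc" -> "cofovxr" -> "cfvxr" -> "jmcey" -> "yecmj"
  "dwn" -> "nwd" -> "nwd" -> "udk" -> "kdu"

"dwgfraxe"; "sej"; "rrdzgm"; "fnsfiidaw"; "yecmj"; "kdu"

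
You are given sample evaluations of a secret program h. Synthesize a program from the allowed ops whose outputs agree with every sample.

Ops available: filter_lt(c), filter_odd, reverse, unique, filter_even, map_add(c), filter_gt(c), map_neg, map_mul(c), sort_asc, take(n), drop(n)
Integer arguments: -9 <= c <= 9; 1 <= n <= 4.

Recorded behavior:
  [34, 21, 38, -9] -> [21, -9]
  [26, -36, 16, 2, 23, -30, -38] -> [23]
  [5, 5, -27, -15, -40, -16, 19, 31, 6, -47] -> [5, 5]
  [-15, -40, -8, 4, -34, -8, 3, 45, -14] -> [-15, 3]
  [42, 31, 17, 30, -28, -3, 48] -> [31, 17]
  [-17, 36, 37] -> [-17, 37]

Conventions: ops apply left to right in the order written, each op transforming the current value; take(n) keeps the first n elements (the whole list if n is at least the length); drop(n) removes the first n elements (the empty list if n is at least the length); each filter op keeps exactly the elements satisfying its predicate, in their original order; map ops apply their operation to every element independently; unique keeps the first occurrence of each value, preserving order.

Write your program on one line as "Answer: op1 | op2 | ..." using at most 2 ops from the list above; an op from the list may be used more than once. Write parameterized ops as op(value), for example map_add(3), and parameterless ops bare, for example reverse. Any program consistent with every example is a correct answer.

filter_odd | take(2)

Check, running the answer program on each example:
  [34, 21, 38, -9] -> [21, -9] -> [21, -9]
  [26, -36, 16, 2, 23, -30, -38] -> [23] -> [23]
  [5, 5, -27, -15, -40, -16, 19, 31, 6, -47] -> [5, 5, -27, -15, 19, 31, -47] -> [5, 5]
  [-15, -40, -8, 4, -34, -8, 3, 45, -14] -> [-15, 3, 45] -> [-15, 3]
  [42, 31, 17, 30, -28, -3, 48] -> [31, 17, -3] -> [31, 17]
  [-17, 36, 37] -> [-17, 37] -> [-17, 37]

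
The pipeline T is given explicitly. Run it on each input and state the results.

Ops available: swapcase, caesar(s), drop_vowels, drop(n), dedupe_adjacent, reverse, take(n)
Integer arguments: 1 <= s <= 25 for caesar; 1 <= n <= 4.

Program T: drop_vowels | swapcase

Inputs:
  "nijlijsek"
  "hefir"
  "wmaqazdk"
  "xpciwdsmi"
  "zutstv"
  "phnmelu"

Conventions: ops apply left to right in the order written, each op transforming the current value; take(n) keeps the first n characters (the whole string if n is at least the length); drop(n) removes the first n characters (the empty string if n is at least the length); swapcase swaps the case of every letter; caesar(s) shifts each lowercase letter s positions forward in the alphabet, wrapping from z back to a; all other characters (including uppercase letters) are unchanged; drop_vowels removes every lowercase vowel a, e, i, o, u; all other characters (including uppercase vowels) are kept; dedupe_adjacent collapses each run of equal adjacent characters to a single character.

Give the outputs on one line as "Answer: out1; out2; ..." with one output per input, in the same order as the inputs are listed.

"NJLJSK"; "HFR"; "WMQZDK"; "XPCWDSM"; "ZTSTV"; "PHNML"

Execution, op by op:
  "nijlijsek" -> "njljsk" -> "NJLJSK"
  "hefir" -> "hfr" -> "HFR"
  "wmaqazdk" -> "wmqzdk" -> "WMQZDK"
  "xpciwdsmi" -> "xpcwdsm" -> "XPCWDSM"
  "zutstv" -> "ztstv" -> "ZTSTV"
  "phnmelu" -> "phnml" -> "PHNML"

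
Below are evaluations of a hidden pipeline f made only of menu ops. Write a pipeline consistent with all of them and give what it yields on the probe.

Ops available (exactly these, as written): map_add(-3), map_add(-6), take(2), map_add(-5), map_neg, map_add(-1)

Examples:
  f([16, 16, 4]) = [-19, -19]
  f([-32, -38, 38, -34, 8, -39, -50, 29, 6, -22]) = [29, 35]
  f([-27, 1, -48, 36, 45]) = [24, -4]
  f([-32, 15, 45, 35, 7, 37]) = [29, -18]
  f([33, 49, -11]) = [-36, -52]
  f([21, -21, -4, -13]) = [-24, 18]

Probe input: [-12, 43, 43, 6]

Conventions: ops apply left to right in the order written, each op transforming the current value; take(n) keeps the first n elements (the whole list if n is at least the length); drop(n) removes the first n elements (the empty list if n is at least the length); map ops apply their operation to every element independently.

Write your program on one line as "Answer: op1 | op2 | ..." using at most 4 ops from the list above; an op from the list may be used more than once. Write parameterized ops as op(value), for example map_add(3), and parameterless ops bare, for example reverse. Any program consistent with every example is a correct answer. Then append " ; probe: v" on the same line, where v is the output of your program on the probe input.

take(2) | map_neg | map_add(-3) ; probe: [9, -46]

Check, running the answer program on each example:
  [16, 16, 4] -> [16, 16] -> [-16, -16] -> [-19, -19]
  [-32, -38, 38, -34, 8, -39, -50, 29, 6, -22] -> [-32, -38] -> [32, 38] -> [29, 35]
  [-27, 1, -48, 36, 45] -> [-27, 1] -> [27, -1] -> [24, -4]
  [-32, 15, 45, 35, 7, 37] -> [-32, 15] -> [32, -15] -> [29, -18]
  [33, 49, -11] -> [33, 49] -> [-33, -49] -> [-36, -52]
  [21, -21, -4, -13] -> [21, -21] -> [-21, 21] -> [-24, 18]
  probe: [-12, 43, 43, 6] -> [-12, 43] -> [12, -43] -> [9, -46]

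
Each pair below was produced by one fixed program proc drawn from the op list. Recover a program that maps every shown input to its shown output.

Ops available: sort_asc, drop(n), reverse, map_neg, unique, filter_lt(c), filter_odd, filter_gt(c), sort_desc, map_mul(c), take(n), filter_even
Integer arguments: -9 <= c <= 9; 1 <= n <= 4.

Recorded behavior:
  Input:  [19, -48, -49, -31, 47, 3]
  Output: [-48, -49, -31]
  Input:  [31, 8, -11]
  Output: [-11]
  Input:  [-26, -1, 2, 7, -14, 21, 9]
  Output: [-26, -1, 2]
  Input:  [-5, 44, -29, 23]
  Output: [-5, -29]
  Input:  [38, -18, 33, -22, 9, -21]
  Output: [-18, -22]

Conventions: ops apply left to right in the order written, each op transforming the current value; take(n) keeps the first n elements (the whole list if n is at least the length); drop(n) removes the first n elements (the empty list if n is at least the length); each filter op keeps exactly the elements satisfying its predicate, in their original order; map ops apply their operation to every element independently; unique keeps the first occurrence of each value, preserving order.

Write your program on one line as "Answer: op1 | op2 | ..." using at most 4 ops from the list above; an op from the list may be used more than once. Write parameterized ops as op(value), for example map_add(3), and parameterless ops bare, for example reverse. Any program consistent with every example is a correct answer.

take(4) | map_neg | filter_gt(-5) | map_neg

Check, running the answer program on each example:
  [19, -48, -49, -31, 47, 3] -> [19, -48, -49, -31] -> [-19, 48, 49, 31] -> [48, 49, 31] -> [-48, -49, -31]
  [31, 8, -11] -> [31, 8, -11] -> [-31, -8, 11] -> [11] -> [-11]
  [-26, -1, 2, 7, -14, 21, 9] -> [-26, -1, 2, 7] -> [26, 1, -2, -7] -> [26, 1, -2] -> [-26, -1, 2]
  [-5, 44, -29, 23] -> [-5, 44, -29, 23] -> [5, -44, 29, -23] -> [5, 29] -> [-5, -29]
  [38, -18, 33, -22, 9, -21] -> [38, -18, 33, -22] -> [-38, 18, -33, 22] -> [18, 22] -> [-18, -22]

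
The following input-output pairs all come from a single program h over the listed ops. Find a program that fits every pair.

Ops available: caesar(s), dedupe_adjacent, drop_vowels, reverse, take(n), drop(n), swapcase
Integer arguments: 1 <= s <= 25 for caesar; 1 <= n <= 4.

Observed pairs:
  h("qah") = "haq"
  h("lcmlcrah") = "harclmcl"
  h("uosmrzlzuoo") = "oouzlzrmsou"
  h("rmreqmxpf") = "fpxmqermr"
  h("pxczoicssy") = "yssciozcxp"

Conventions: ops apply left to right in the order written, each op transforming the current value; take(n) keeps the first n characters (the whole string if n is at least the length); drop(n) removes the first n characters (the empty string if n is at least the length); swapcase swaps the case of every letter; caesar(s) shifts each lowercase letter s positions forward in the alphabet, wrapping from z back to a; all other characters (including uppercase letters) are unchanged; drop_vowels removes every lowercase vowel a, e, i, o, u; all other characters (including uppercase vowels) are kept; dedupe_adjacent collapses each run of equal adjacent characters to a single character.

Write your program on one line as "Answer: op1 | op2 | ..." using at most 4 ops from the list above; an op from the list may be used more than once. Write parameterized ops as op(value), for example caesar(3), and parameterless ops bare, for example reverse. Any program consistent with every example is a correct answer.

caesar(21) | reverse | caesar(21) | caesar(10)

Check, running the answer program on each example:
  "qah" -> "lvc" -> "cvl" -> "xqg" -> "haq"
  "lcmlcrah" -> "gxhgxmvc" -> "cvmxghxg" -> "xqhsbcsb" -> "harclmcl"
  "uosmrzlzuoo" -> "pjnhmugupjj" -> "jjpugumhnjp" -> "eekpbphciek" -> "oouzlzrmsou"
  "rmreqmxpf" -> "mhmzlhska" -> "akshlzmhm" -> "vfncguhch" -> "fpxmqermr"
  "pxczoicssy" -> "ksxujdxnnt" -> "tnnxdjuxsk" -> "oiisyepsnf" -> "yssciozcxp"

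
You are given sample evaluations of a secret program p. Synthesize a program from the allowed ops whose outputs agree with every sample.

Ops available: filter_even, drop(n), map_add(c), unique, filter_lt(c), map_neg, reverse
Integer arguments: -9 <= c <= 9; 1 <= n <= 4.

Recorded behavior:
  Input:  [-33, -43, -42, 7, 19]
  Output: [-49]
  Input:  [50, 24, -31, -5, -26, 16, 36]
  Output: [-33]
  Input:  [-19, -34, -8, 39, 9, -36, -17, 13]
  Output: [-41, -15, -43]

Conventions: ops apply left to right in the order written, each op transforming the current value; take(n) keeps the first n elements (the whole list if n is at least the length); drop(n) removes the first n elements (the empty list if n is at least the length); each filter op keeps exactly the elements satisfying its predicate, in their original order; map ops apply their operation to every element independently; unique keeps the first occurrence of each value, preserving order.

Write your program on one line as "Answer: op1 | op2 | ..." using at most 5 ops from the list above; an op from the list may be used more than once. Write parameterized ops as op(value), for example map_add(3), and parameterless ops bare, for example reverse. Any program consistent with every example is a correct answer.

map_add(-8) | filter_lt(6) | filter_even | map_add(1)

Check, running the answer program on each example:
  [-33, -43, -42, 7, 19] -> [-41, -51, -50, -1, 11] -> [-41, -51, -50, -1] -> [-50] -> [-49]
  [50, 24, -31, -5, -26, 16, 36] -> [42, 16, -39, -13, -34, 8, 28] -> [-39, -13, -34] -> [-34] -> [-33]
  [-19, -34, -8, 39, 9, -36, -17, 13] -> [-27, -42, -16, 31, 1, -44, -25, 5] -> [-27, -42, -16, 1, -44, -25, 5] -> [-42, -16, -44] -> [-41, -15, -43]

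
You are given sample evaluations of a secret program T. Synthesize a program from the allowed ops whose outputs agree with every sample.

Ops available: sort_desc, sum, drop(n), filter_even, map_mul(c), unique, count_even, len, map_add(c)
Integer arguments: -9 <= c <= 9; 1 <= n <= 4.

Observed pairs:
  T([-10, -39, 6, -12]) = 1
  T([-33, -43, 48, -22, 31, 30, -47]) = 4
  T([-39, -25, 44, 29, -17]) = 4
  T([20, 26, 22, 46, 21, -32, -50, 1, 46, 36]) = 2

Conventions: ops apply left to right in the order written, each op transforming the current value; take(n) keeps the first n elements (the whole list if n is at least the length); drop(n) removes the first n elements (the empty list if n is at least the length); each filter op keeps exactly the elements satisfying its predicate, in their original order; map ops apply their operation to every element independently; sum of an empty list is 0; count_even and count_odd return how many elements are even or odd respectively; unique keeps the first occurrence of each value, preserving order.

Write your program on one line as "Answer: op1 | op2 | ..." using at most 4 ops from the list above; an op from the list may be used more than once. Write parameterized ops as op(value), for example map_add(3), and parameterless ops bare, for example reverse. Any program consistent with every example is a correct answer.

map_mul(-1) | unique | map_add(-7) | count_even

Check, running the answer program on each example:
  [-10, -39, 6, -12] -> [10, 39, -6, 12] -> [10, 39, -6, 12] -> [3, 32, -13, 5] -> 1
  [-33, -43, 48, -22, 31, 30, -47] -> [33, 43, -48, 22, -31, -30, 47] -> [33, 43, -48, 22, -31, -30, 47] -> [26, 36, -55, 15, -38, -37, 40] -> 4
  [-39, -25, 44, 29, -17] -> [39, 25, -44, -29, 17] -> [39, 25, -44, -29, 17] -> [32, 18, -51, -36, 10] -> 4
  [20, 26, 22, 46, 21, -32, -50, 1, 46, 36] -> [-20, -26, -22, -46, -21, 32, 50, -1, -46, -36] -> [-20, -26, -22, -46, -21, 32, 50, -1, -36] -> [-27, -33, -29, -53, -28, 25, 43, -8, -43] -> 2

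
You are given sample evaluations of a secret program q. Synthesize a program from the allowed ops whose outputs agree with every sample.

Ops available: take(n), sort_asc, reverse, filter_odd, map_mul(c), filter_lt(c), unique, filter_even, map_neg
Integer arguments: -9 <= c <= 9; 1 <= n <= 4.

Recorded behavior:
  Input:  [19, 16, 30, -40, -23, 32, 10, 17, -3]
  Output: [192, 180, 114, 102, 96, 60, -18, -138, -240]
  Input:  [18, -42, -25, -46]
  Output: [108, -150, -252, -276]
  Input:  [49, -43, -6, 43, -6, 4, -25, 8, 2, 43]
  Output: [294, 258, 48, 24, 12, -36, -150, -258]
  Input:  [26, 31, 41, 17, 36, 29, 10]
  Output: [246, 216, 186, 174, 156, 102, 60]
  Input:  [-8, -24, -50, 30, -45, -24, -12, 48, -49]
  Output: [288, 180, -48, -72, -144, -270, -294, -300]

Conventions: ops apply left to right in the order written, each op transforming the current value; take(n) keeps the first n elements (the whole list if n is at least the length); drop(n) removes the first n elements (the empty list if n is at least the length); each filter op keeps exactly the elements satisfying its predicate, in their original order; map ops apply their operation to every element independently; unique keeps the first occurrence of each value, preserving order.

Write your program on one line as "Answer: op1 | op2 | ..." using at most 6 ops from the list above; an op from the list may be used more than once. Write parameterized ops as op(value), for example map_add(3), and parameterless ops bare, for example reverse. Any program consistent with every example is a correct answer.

sort_asc | map_neg | reverse | map_mul(-6) | unique

Check, running the answer program on each example:
  [19, 16, 30, -40, -23, 32, 10, 17, -3] -> [-40, -23, -3, 10, 16, 17, 19, 30, 32] -> [40, 23, 3, -10, -16, -17, -19, -30, -32] -> [-32, -30, -19, -17, -16, -10, 3, 23, 40] -> [192, 180, 114, 102, 96, 60, -18, -138, -240] -> [192, 180, 114, 102, 96, 60, -18, -138, -240]
  [18, -42, -25, -46] -> [-46, -42, -25, 18] -> [46, 42, 25, -18] -> [-18, 25, 42, 46] -> [108, -150, -252, -276] -> [108, -150, -252, -276]
  [49, -43, -6, 43, -6, 4, -25, 8, 2, 43] -> [-43, -25, -6, -6, 2, 4, 8, 43, 43, 49] -> [43, 25, 6, 6, -2, -4, -8, -43, -43, -49] -> [-49, -43, -43, -8, -4, -2, 6, 6, 25, 43] -> [294, 258, 258, 48, 24, 12, -36, -36, -150, -258] -> [294, 258, 48, 24, 12, -36, -150, -258]
  [26, 31, 41, 17, 36, 29, 10] -> [10, 17, 26, 29, 31, 36, 41] -> [-10, -17, -26, -29, -31, -36, -41] -> [-41, -36, -31, -29, -26, -17, -10] -> [246, 216, 186, 174, 156, 102, 60] -> [246, 216, 186, 174, 156, 102, 60]
  [-8, -24, -50, 30, -45, -24, -12, 48, -49] -> [-50, -49, -45, -24, -24, -12, -8, 30, 48] -> [50, 49, 45, 24, 24, 12, 8, -30, -48] -> [-48, -30, 8, 12, 24, 24, 45, 49, 50] -> [288, 180, -48, -72, -144, -144, -270, -294, -300] -> [288, 180, -48, -72, -144, -270, -294, -300]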